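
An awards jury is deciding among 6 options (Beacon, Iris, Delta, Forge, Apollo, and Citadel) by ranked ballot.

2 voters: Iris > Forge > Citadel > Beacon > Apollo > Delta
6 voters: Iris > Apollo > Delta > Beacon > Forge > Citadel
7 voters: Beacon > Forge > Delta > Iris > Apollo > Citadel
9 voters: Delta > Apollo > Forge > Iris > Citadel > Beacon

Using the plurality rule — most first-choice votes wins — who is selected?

Delta

First-place vote totals:
  Beacon: 7
  Iris: 8
  Delta: 9
  Forge: 0
  Apollo: 0
  Citadel: 0
Delta has the most first-place votes.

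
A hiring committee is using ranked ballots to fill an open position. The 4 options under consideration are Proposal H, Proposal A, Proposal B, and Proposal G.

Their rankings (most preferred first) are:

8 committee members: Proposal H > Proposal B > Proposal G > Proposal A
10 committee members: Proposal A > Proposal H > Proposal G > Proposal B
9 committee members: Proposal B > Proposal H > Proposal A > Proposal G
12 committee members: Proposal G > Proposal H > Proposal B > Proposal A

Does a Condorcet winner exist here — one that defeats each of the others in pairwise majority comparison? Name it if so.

Proposal H

Head-to-head results (39 voters total):
Proposal H vs Proposal A: Proposal H wins 29–10.
Proposal H vs Proposal B: Proposal H wins 30–9.
Proposal H vs Proposal G: Proposal H wins 27–12.
Proposal A vs Proposal B: Proposal B wins 29–10.
Proposal A vs Proposal G: Proposal G wins 20–19.
Proposal B vs Proposal G: Proposal G wins 22–17.
Proposal H beats each rival — Proposal A (29–10), Proposal B (30–9), Proposal G (27–12) — so Proposal H is the Condorcet winner.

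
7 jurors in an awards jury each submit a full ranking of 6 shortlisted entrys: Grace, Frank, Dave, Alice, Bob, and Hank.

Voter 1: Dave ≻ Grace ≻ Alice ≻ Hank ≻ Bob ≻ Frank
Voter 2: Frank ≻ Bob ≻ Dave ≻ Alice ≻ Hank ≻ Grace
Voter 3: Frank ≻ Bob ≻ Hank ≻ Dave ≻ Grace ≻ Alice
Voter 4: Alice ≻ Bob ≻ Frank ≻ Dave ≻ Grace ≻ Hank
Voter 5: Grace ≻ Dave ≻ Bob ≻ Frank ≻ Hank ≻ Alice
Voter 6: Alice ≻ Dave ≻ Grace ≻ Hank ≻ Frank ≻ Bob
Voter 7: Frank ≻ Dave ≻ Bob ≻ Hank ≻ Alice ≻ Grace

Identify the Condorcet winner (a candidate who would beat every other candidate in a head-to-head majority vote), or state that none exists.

Frank

Head-to-head results (7 voters total):
Grace vs Frank: Frank wins 4–3.
Grace vs Dave: Dave wins 6–1.
Grace vs Alice: Alice wins 4–3.
Grace vs Bob: Bob wins 4–3.
Grace vs Hank: Grace wins 4–3.
Frank vs Dave: Frank wins 4–3.
Frank vs Alice: Frank wins 4–3.
Frank vs Bob: Frank wins 4–3.
Frank vs Hank: Frank wins 5–2.
Dave vs Alice: Dave wins 5–2.
Dave vs Bob: Dave wins 4–3.
Dave vs Hank: Dave wins 6–1.
Alice vs Bob: Bob wins 4–3.
Alice vs Hank: Alice wins 4–3.
Bob vs Hank: Bob wins 5–2.
Frank beats each rival — Grace (4–3), Dave (4–3), Alice (4–3), Bob (4–3), Hank (5–2) — so Frank is the Condorcet winner.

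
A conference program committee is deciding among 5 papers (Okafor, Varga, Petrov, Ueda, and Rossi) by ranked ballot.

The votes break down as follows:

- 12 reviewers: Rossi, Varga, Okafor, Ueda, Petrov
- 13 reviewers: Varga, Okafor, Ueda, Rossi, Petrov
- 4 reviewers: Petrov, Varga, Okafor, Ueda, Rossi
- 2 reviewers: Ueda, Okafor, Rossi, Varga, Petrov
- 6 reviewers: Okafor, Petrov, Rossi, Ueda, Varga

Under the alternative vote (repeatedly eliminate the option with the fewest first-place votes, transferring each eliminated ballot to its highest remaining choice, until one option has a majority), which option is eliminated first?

Round 1: Varga 13, Rossi 12, Okafor 6, Petrov 4, Ueda 2. Ueda has the fewest and is eliminated.
Round 2: Varga 13, Rossi 12, Okafor 8, Petrov 4. Petrov has the fewest and is eliminated.
Round 3: Varga 17, Rossi 12, Okafor 8. Okafor has the fewest and is eliminated.
Round 4: Rossi 20, Varga 17. Rossi has a majority.

Ueda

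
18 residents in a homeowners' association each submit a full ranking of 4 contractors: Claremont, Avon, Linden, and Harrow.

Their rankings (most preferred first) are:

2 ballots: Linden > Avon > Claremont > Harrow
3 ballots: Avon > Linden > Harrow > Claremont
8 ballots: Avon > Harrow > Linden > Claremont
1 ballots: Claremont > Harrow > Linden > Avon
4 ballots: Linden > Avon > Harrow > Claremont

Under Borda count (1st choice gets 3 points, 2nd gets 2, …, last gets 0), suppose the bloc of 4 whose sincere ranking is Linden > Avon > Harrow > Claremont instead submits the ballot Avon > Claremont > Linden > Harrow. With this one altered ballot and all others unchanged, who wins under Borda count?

Borda totals with the altered ballot: Claremont 13, Avon 49, Linden 25, Harrow 21.
The winner is unchanged: still Avon.

Avon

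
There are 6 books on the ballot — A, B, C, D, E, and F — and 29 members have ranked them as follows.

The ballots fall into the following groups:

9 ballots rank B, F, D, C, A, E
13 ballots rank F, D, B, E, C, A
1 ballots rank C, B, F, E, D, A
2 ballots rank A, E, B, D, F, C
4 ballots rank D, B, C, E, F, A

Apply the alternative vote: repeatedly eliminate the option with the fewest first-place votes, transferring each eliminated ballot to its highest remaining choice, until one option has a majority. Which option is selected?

B

Round 1: F 13, B 9, D 4, A 2, C 1, E 0. E has the fewest and is eliminated.
Round 2: F 13, B 9, D 4, A 2, C 1. C has the fewest and is eliminated.
Round 3: F 13, B 10, D 4, A 2. A has the fewest and is eliminated.
Round 4: F 13, B 12, D 4. D has the fewest and is eliminated.
Round 5: B 16, F 13. B has a majority.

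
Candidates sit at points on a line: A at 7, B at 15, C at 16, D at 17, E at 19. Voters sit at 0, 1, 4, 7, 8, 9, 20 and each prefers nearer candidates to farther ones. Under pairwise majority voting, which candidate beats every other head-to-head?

With single-peaked preferences on a line, the Condorcet winner is the candidate closest to the median voter.
The median voter (position 7) is closest to A at 7.
Check: A vs B — voters closer to A: 6 of 7.

A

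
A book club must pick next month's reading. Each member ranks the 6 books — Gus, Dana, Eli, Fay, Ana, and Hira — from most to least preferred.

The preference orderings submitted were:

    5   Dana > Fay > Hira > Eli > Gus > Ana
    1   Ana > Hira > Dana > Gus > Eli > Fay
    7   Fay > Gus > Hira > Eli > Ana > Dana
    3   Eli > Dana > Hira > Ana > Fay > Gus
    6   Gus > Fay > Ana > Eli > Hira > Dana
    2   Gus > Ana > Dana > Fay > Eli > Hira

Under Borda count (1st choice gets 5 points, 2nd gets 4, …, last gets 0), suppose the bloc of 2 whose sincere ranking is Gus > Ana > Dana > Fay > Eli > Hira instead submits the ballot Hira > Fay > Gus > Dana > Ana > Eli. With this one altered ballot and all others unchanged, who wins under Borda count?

Borda totals with the altered ballot: Gus 71, Dana 44, Eli 52, Fay 90, Ana 38, Hira 65.
The winner is unchanged: still Fay.

Fay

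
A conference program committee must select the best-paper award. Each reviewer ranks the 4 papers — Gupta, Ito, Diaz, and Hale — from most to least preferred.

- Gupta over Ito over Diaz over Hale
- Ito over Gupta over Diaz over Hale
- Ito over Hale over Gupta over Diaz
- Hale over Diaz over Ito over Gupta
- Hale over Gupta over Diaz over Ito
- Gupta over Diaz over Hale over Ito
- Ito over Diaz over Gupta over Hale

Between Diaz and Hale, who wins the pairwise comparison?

Diaz

Ballots ranking Diaz above Hale: 4.
Ballots ranking Hale above Diaz: 3.
Diaz wins the head-to-head, 4–3.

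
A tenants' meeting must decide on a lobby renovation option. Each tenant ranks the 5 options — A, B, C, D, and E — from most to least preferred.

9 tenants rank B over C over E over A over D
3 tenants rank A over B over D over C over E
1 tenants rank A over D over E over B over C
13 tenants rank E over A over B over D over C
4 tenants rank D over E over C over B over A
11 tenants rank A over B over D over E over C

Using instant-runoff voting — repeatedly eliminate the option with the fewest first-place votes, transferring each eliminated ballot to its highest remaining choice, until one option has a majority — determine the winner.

E

Round 1: A 15, E 13, B 9, D 4, C 0. C has the fewest and is eliminated.
Round 2: A 15, E 13, B 9, D 4. D has the fewest and is eliminated.
Round 3: E 17, A 15, B 9. B has the fewest and is eliminated.
Round 4: E 26, A 15. E has a majority.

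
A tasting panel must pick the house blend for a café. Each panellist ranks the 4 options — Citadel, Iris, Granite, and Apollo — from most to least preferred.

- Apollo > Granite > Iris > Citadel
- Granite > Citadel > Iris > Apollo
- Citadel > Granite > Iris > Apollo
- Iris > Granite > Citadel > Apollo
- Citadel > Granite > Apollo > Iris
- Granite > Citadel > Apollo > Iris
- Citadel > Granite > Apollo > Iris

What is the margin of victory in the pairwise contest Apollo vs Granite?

5

Ballots ranking Apollo above Granite: 1.
Ballots ranking Granite above Apollo: 6.
Granite wins 6–1, a margin of 5.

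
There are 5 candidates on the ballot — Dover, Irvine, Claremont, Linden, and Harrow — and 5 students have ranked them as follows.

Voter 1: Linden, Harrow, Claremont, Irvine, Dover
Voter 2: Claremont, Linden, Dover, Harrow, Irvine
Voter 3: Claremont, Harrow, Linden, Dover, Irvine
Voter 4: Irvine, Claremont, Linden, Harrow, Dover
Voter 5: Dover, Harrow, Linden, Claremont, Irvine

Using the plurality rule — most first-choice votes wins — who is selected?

First-place vote totals:
  Dover: 1
  Irvine: 1
  Claremont: 2
  Linden: 1
  Harrow: 0
Claremont has the most first-place votes.

Claremont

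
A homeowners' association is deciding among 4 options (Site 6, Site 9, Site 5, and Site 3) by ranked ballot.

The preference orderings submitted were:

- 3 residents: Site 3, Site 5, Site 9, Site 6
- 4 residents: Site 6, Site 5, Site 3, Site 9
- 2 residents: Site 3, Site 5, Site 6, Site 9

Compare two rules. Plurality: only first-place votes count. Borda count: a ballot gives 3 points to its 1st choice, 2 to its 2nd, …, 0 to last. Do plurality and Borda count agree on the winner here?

Yes

Plurality first-place counts: Site 6 4, Site 9 0, Site 5 0, Site 3 5 → Site 3.
Borda totals: Site 6 14, Site 9 3, Site 5 18, Site 3 19 → Site 3.
The two rules agree on Site 3.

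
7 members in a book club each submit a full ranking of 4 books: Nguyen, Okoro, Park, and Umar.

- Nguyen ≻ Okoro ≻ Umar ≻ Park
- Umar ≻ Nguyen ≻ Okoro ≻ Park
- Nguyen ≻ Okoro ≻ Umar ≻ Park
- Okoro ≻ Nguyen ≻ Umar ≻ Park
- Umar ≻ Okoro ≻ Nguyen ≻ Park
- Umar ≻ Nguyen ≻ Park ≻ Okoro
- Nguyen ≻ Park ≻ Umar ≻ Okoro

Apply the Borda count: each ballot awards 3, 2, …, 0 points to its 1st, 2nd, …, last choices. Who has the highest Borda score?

Nguyen

Borda scores:
  Nguyen: 3 + 2 + 3 + 2 + 1 + 2 + 3 = 16
  Okoro: 2 + 1 + 2 + 3 + 2 + 0 + 0 = 10
  Park: 0 + 0 + 0 + 0 + 0 + 1 + 2 = 3
  Umar: 1 + 3 + 1 + 1 + 3 + 3 + 1 = 13
Nguyen has the highest total.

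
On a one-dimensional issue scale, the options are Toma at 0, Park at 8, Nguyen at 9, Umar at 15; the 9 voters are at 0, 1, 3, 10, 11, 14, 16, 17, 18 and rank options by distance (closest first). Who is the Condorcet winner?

With single-peaked preferences on a line, the Condorcet winner is the candidate closest to the median voter.
The median voter (position 11) is closest to Nguyen at 9.
Check: Nguyen vs Park — voters closer to Nguyen: 6 of 9.

Nguyen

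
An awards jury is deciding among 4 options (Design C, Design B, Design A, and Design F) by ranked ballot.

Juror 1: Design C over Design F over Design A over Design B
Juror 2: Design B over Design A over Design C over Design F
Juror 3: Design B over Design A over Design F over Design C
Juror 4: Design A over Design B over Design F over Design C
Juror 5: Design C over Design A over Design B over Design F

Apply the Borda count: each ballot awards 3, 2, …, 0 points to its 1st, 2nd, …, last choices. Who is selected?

Design A

Borda scores:
  Design C: 3 + 1 + 0 + 0 + 3 = 7
  Design B: 0 + 3 + 3 + 2 + 1 = 9
  Design A: 1 + 2 + 2 + 3 + 2 = 10
  Design F: 2 + 0 + 1 + 1 + 0 = 4
Design A has the highest total.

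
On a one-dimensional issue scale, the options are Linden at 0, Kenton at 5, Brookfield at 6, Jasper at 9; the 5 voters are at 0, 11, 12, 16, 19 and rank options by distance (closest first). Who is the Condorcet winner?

With single-peaked preferences on a line, the Condorcet winner is the candidate closest to the median voter.
The median voter (position 12) is closest to Jasper at 9.
Check: Jasper vs Linden — voters closer to Jasper: 4 of 5.

Jasper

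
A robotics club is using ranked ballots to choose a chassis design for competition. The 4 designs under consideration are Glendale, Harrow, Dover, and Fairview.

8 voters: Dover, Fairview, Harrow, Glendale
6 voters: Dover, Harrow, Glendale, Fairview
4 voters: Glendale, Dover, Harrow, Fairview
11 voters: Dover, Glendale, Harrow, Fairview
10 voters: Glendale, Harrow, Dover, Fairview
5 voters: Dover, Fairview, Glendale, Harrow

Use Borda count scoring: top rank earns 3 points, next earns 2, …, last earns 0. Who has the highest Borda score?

Borda scores:
  Glendale: 8·0 + 6·1 + 4·3 + 11·2 + 10·3 + 5·1 = 75
  Harrow: 8·1 + 6·2 + 4·1 + 11·1 + 10·2 + 5·0 = 55
  Dover: 8·3 + 6·3 + 4·2 + 11·3 + 10·1 + 5·3 = 108
  Fairview: 8·2 + 6·0 + 4·0 + 11·0 + 10·0 + 5·2 = 26
Dover has the highest total.

Dover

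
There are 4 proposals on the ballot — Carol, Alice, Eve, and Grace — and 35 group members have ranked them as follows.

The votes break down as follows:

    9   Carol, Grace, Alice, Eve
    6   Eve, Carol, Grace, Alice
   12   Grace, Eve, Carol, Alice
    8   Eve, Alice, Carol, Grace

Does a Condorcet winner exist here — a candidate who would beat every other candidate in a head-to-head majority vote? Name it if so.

Head-to-head results (35 voters total):
Carol vs Alice: Carol wins 27–8.
Carol vs Eve: Eve wins 26–9.
Carol vs Grace: Carol wins 23–12.
Alice vs Eve: Eve wins 26–9.
Alice vs Grace: Grace wins 27–8.
Eve vs Grace: Grace wins 21–14.
No candidate beats all others: Carol beats Grace beats Eve beats Carol, a majority cycle.

None — there is no Condorcet winner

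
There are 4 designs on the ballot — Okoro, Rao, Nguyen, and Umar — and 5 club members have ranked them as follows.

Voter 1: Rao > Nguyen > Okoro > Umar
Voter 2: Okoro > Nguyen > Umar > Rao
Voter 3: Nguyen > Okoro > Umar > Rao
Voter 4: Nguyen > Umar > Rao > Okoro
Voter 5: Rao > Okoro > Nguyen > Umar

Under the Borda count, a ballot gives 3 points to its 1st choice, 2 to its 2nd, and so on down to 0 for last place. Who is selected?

Borda scores:
  Okoro: 1 + 3 + 2 + 0 + 2 = 8
  Rao: 3 + 0 + 0 + 1 + 3 = 7
  Nguyen: 2 + 2 + 3 + 3 + 1 = 11
  Umar: 0 + 1 + 1 + 2 + 0 = 4
Nguyen has the highest total.

Nguyen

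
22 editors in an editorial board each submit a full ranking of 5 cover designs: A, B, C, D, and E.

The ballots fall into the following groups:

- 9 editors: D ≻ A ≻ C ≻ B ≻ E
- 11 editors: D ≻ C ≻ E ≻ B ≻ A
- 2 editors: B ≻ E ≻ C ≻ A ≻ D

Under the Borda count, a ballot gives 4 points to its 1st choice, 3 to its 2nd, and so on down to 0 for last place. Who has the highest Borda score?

D

Borda scores:
  A: 9·3 + 11·0 + 2·1 = 29
  B: 9·1 + 11·1 + 2·4 = 28
  C: 9·2 + 11·3 + 2·2 = 55
  D: 9·4 + 11·4 + 2·0 = 80
  E: 9·0 + 11·2 + 2·3 = 28
D has the highest total.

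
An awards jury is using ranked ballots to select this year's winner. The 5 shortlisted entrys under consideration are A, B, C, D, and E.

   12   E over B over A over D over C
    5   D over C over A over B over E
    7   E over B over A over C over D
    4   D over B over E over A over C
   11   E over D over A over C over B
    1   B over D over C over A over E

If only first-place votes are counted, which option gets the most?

First-place vote totals:
  A: 0
  B: 1
  C: 0
  D: 9
  E: 30
E has the most first-place votes.

E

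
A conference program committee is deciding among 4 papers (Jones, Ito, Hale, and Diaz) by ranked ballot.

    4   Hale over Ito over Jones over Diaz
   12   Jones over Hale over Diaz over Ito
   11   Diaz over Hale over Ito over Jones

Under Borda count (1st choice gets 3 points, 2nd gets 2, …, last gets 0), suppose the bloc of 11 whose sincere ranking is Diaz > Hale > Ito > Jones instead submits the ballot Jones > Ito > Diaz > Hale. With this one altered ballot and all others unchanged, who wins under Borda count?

Borda totals with the altered ballot: Jones 73, Ito 30, Hale 36, Diaz 23.
The switch changes the winner from Hale to Jones.

Jones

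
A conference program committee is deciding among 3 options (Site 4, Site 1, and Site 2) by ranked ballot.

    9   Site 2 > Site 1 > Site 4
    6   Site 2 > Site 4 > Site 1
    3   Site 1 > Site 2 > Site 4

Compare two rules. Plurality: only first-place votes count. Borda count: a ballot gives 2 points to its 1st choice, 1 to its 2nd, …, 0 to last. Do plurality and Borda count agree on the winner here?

Plurality first-place counts: Site 4 0, Site 1 3, Site 2 15 → Site 2.
Borda totals: Site 4 6, Site 1 15, Site 2 33 → Site 2.
The two rules agree on Site 2.

Yes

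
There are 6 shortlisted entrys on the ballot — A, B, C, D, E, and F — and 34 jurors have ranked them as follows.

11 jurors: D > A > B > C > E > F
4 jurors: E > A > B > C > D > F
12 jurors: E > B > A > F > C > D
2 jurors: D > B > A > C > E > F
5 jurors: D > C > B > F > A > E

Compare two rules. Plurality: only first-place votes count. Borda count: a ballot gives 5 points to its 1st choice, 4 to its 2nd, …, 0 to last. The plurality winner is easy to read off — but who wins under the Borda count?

Plurality first-place counts: A 0, B 0, C 0, D 18, E 16, F 0 → D.
Borda totals: A 107, B 116, C 66, D 94, E 93, F 34 → B.

B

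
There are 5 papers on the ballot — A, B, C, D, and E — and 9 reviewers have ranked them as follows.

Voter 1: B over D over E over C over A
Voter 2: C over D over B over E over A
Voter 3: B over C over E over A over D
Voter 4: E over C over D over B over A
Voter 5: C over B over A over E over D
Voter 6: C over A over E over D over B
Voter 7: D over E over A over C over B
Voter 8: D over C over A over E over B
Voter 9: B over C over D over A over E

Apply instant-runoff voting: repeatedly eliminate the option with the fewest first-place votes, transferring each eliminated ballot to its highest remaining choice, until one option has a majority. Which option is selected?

C

Round 1: B 3, C 3, D 2, E 1, A 0. A has the fewest and is eliminated.
Round 2: B 3, C 3, D 2, E 1. E has the fewest and is eliminated.
Round 3: C 4, B 3, D 2. D has the fewest and is eliminated.
Round 4: C 6, B 3. C has a majority.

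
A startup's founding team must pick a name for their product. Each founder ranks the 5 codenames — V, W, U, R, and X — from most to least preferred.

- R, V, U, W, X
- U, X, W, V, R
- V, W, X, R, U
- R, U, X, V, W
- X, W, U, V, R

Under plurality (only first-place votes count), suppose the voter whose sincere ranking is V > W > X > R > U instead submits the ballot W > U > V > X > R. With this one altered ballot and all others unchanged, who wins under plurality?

First-place totals with the altered ballot: V 0, W 1, U 1, R 2, X 1.
The winner is unchanged: still R.

R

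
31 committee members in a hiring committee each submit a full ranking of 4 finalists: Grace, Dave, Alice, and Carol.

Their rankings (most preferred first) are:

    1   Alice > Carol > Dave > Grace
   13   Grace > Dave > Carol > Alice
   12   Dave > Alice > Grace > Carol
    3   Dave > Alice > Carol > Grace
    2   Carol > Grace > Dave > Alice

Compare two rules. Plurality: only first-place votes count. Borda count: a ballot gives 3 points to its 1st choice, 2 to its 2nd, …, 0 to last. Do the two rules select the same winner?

Yes

Plurality first-place counts: Grace 13, Dave 15, Alice 1, Carol 2 → Dave.
Borda totals: Grace 55, Dave 74, Alice 33, Carol 24 → Dave.
The two rules agree on Dave.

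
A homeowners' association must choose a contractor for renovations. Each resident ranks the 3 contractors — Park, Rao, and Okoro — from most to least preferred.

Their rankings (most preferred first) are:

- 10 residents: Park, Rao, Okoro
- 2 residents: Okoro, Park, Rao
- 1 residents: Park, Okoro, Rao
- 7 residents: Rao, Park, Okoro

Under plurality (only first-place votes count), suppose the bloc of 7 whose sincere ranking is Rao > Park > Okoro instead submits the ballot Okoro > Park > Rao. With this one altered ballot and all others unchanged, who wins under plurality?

Park

First-place totals with the altered ballot: Park 11, Rao 0, Okoro 9.
The winner is unchanged: still Park.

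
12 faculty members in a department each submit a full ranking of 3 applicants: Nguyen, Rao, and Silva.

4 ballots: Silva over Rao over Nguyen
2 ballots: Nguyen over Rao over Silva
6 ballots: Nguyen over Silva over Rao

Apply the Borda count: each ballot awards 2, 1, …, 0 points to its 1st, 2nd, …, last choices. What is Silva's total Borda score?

14

Borda scores:
  Nguyen: 4·0 + 2·2 + 6·2 = 16
  Rao: 4·1 + 2·1 + 6·0 = 6
  Silva: 4·2 + 2·0 + 6·1 = 14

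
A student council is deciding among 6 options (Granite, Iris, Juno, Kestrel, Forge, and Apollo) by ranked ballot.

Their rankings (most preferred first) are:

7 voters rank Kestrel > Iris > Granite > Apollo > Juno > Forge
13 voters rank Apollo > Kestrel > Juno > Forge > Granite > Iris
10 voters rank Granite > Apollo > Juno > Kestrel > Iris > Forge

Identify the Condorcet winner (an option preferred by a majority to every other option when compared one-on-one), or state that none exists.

None — there is no Condorcet winner

Head-to-head results (30 voters total):
Granite vs Iris: Granite wins 23–7.
Granite vs Juno: Granite wins 17–13.
Granite vs Kestrel: Kestrel wins 20–10.
Granite vs Forge: Granite wins 17–13.
Granite vs Apollo: Granite wins 17–13.
Iris vs Juno: Juno wins 23–7.
Iris vs Kestrel: Kestrel wins 30–0.
Iris vs Forge: Iris wins 17–13.
Iris vs Apollo: Apollo wins 23–7.
Juno vs Kestrel: Kestrel wins 20–10.
Juno vs Forge: Juno wins 30–0.
Juno vs Apollo: Apollo wins 30–0.
Kestrel vs Forge: Kestrel wins 30–0.
Kestrel vs Apollo: Apollo wins 23–7.
Forge vs Apollo: Apollo wins 30–0.
No candidate beats all others: Granite beats Apollo beats Kestrel beats Granite, a majority cycle.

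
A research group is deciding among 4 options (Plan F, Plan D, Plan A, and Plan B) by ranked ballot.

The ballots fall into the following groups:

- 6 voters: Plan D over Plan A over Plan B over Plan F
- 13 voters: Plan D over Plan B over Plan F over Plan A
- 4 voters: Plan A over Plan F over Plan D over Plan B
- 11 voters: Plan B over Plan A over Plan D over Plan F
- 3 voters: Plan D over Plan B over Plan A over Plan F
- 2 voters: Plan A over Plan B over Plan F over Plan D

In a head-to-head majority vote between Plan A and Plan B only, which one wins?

Ballots ranking Plan A above Plan B: 6+4+2 = 12.
Ballots ranking Plan B above Plan A: 13+11+3 = 27.
Plan B wins the head-to-head, 27–12.

Plan B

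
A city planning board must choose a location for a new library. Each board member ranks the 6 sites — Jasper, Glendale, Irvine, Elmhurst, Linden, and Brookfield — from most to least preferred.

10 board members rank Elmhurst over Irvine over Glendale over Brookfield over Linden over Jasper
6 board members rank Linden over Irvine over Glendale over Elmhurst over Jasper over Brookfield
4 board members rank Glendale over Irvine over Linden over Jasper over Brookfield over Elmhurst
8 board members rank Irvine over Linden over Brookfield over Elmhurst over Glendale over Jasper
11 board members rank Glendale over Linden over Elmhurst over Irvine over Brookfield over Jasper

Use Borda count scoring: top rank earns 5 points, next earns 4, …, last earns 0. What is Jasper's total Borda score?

14

Borda scores:
  Jasper: 10·0 + 6·1 + 4·2 + 8·0 + 11·0 = 14
  Glendale: 10·3 + 6·3 + 4·5 + 8·1 + 11·5 = 131
  Irvine: 10·4 + 6·4 + 4·4 + 8·5 + 11·2 = 142
  Elmhurst: 10·5 + 6·2 + 4·0 + 8·2 + 11·3 = 111
  Linden: 10·1 + 6·5 + 4·3 + 8·4 + 11·4 = 128
  Brookfield: 10·2 + 6·0 + 4·1 + 8·3 + 11·1 = 59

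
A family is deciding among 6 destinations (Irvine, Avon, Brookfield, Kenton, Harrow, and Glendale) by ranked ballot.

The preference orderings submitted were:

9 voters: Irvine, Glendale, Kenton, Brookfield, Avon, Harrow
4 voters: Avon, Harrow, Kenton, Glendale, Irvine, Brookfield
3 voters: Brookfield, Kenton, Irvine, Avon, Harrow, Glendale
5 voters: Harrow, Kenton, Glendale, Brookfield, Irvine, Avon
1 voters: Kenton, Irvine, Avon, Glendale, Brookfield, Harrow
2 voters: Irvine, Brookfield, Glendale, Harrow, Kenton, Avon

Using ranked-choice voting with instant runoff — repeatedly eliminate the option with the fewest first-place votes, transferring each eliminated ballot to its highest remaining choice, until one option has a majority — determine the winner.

Round 1: Irvine 11, Harrow 5, Avon 4, Brookfield 3, Kenton 1, Glendale 0. Glendale has the fewest and is eliminated.
Round 2: Irvine 11, Harrow 5, Avon 4, Brookfield 3, Kenton 1. Kenton has the fewest and is eliminated.
Round 3: Irvine 12, Harrow 5, Avon 4, Brookfield 3. Brookfield has the fewest and is eliminated.
Round 4: Irvine 15, Harrow 5, Avon 4. Irvine has a majority.

Irvine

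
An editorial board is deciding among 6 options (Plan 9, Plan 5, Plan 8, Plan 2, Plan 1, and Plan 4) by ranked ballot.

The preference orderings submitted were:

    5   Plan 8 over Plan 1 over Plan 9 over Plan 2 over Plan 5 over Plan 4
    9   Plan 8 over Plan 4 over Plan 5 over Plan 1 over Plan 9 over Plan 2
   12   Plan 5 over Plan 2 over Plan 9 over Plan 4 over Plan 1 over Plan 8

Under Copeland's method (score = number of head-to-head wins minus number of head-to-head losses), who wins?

Plan 8

Pairwise results:
  Plan 9 vs Plan 5: Plan 5 wins 21–5.
  Plan 9 vs Plan 8: Plan 8 wins 14–12.
  Plan 9 vs Plan 2: Plan 9 wins 14–12.
  Plan 9 vs Plan 1: Plan 1 wins 14–12.
  Plan 9 vs Plan 4: Plan 9 wins 17–9.
  Plan 5 vs Plan 8: Plan 8 wins 14–12.
  Plan 5 vs Plan 2: Plan 5 wins 21–5.
  Plan 5 vs Plan 1: Plan 5 wins 21–5.
  Plan 5 vs Plan 4: Plan 5 wins 17–9.
  Plan 8 vs Plan 2: Plan 8 wins 14–12.
  Plan 8 vs Plan 1: Plan 8 wins 14–12.
  Plan 8 vs Plan 4: Plan 8 wins 14–12.
  Plan 2 vs Plan 1: Plan 1 wins 14–12.
  Plan 2 vs Plan 4: Plan 2 wins 17–9.
  Plan 1 vs Plan 4: Plan 4 wins 21–5.
Copeland scores (wins − losses):
  Plan 9: 2 − 3 = -1
  Plan 5: 4 − 1 = 3
  Plan 8: 5 − 0 = 5
  Plan 2: 1 − 4 = -3
  Plan 1: 2 − 3 = -1
  Plan 4: 1 − 4 = -3
Plan 8 has the best Copeland score.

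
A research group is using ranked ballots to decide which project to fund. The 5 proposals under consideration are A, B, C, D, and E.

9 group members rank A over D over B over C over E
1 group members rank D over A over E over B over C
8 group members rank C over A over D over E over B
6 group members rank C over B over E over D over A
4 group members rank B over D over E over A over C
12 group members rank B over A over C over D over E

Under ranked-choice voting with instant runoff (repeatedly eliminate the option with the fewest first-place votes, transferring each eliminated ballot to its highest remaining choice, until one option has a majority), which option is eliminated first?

Round 1: B 16, C 14, A 9, D 1, E 0. E has the fewest and is eliminated.
Round 2: B 16, C 14, A 9, D 1. D has the fewest and is eliminated.
Round 3: B 16, C 14, A 10. A has the fewest and is eliminated.
Round 4: B 26, C 14. B has a majority.

E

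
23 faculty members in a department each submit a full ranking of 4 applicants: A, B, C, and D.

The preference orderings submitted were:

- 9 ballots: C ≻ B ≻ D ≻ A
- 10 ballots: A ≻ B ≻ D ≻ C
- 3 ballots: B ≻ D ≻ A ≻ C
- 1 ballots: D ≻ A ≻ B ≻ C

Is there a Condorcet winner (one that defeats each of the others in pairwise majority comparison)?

Yes

Head-to-head results (23 voters total):
A vs B: B wins 12–11.
A vs C: A wins 14–9.
A vs D: D wins 13–10.
B vs C: B wins 14–9.
B vs D: B wins 22–1.
C vs D: D wins 14–9.
B beats each rival — A (12–11), C (14–9), D (22–1) — so B is the Condorcet winner.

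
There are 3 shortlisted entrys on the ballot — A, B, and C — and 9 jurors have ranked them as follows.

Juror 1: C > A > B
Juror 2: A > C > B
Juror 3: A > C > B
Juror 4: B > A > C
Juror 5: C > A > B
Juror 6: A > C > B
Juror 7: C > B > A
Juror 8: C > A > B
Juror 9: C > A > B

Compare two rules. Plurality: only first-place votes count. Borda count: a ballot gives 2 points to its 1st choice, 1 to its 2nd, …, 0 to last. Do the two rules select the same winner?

Plurality first-place counts: A 3, B 1, C 5 → C.
Borda totals: A 11, B 3, C 13 → C.
The two rules agree on C.

Yes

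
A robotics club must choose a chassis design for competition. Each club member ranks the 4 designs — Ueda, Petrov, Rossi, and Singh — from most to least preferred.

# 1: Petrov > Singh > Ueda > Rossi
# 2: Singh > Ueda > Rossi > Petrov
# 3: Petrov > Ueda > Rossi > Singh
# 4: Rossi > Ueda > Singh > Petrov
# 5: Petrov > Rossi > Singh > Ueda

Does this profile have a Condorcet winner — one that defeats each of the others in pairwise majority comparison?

Yes

Head-to-head results (5 voters total):
Ueda vs Petrov: Petrov wins 3–2.
Ueda vs Rossi: Ueda wins 3–2.
Ueda vs Singh: Singh wins 3–2.
Petrov vs Rossi: Petrov wins 3–2.
Petrov vs Singh: Petrov wins 3–2.
Rossi vs Singh: Rossi wins 3–2.
Petrov beats each rival — Ueda (3–2), Rossi (3–2), Singh (3–2) — so Petrov is the Condorcet winner.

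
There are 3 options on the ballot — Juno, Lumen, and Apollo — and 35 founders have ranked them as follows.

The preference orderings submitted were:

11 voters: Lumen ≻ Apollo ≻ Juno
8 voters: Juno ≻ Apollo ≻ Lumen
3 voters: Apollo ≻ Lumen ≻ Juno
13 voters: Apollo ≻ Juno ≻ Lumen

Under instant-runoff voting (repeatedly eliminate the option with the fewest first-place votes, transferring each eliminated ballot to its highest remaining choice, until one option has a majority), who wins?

Round 1: Apollo 16, Lumen 11, Juno 8. Juno has the fewest and is eliminated.
Round 2: Apollo 24, Lumen 11. Apollo has a majority.

Apollo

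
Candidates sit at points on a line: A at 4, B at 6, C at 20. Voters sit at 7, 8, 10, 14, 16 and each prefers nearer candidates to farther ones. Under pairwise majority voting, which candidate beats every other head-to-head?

With single-peaked preferences on a line, the Condorcet winner is the candidate closest to the median voter.
The median voter (position 10) is closest to B at 6.
Check: B vs A — voters closer to B: 5 of 5.

B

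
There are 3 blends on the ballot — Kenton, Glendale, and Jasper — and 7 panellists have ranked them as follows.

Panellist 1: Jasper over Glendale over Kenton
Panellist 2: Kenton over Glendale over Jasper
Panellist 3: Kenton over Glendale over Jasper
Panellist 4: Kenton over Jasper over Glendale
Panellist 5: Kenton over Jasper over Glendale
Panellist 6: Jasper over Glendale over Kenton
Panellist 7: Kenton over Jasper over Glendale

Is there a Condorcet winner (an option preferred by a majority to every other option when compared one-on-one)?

Yes

Head-to-head results (7 voters total):
Kenton vs Glendale: Kenton wins 5–2.
Kenton vs Jasper: Kenton wins 5–2.
Glendale vs Jasper: Jasper wins 5–2.
Kenton beats each rival — Glendale (5–2), Jasper (5–2) — so Kenton is the Condorcet winner.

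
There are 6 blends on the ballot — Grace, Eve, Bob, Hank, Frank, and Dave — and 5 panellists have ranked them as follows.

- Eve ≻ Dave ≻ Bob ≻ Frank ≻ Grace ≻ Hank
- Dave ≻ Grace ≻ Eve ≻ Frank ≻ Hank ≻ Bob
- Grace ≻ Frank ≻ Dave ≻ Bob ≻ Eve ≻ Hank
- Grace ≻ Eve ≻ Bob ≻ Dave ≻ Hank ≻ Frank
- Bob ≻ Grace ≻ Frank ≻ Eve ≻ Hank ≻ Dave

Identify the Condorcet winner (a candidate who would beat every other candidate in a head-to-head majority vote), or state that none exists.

Head-to-head results (5 voters total):
Grace vs Eve: Grace wins 4–1.
Grace vs Bob: Grace wins 3–2.
Grace vs Hank: Grace wins 5–0.
Grace vs Frank: Grace wins 4–1.
Grace vs Dave: Grace wins 3–2.
Eve vs Bob: Eve wins 3–2.
Eve vs Hank: Eve wins 5–0.
Eve vs Frank: Eve wins 3–2.
Eve vs Dave: Eve wins 3–2.
Bob vs Hank: Bob wins 4–1.
Bob vs Frank: Bob wins 3–2.
Bob vs Dave: Dave wins 3–2.
Hank vs Frank: Frank wins 4–1.
Hank vs Dave: Dave wins 4–1.
Frank vs Dave: Dave wins 3–2.
Grace beats each rival — Eve (4–1), Bob (3–2), Hank (5–0), Frank (4–1), Dave (3–2) — so Grace is the Condorcet winner.

Grace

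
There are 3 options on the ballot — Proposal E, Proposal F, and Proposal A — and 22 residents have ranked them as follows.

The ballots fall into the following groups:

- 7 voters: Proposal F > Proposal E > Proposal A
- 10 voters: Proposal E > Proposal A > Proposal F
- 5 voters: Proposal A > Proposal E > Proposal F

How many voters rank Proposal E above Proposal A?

Ballots ranking Proposal E above Proposal A: 7+10 = 17.
Ballots ranking Proposal A above Proposal E: 5.
So 17 of 22 voters prefer Proposal E to Proposal A.

17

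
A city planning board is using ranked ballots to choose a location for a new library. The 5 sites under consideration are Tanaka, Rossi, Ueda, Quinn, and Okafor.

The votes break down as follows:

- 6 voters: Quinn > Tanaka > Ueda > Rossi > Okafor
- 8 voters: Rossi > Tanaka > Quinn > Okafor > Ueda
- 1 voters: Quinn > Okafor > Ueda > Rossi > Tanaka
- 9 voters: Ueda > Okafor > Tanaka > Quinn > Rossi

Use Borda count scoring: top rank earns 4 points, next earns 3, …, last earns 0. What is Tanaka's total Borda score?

60

Borda scores:
  Tanaka: 6·3 + 8·3 + 0 + 9·2 = 60
  Rossi: 6·1 + 8·4 + 1 + 9·0 = 39
  Ueda: 6·2 + 8·0 + 2 + 9·4 = 50
  Quinn: 6·4 + 8·2 + 4 + 9·1 = 53
  Okafor: 6·0 + 8·1 + 3 + 9·3 = 38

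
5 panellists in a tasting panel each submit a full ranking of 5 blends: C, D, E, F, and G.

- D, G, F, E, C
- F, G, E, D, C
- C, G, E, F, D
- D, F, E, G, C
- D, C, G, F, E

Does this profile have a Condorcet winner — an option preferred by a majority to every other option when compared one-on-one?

Head-to-head results (5 voters total):
C vs D: D wins 4–1.
C vs E: E wins 3–2.
C vs F: F wins 3–2.
C vs G: G wins 3–2.
D vs E: D wins 3–2.
D vs F: D wins 3–2.
D vs G: D wins 3–2.
E vs F: F wins 4–1.
E vs G: G wins 4–1.
F vs G: G wins 3–2.
D beats each rival — C (4–1), E (3–2), F (3–2), G (3–2) — so D is the Condorcet winner.

Yes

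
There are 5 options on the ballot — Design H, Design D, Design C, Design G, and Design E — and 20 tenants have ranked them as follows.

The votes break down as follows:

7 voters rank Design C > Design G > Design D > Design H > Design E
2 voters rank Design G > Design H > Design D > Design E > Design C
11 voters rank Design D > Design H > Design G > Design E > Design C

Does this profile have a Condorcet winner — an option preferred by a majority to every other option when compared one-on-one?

Head-to-head results (20 voters total):
Design H vs Design D: Design D wins 18–2.
Design H vs Design C: Design H wins 13–7.
Design H vs Design G: Design H wins 11–9.
Design H vs Design E: Design H wins 20–0.
Design D vs Design C: Design D wins 13–7.
Design D vs Design G: Design D wins 11–9.
Design D vs Design E: Design D wins 20–0.
Design C vs Design G: Design G wins 13–7.
Design C vs Design E: Design E wins 13–7.
Design G vs Design E: Design G wins 20–0.
Design D beats each rival — Design H (18–2), Design C (13–7), Design G (11–9), Design E (20–0) — so Design D is the Condorcet winner.

Yes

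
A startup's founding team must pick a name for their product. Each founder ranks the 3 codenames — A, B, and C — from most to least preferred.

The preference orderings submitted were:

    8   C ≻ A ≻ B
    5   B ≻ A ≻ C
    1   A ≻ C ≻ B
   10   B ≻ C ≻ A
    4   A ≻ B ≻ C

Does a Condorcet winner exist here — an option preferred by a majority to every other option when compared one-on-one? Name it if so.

B

Head-to-head results (28 voters total):
A vs B: B wins 15–13.
A vs C: C wins 18–10.
B vs C: B wins 19–9.
B beats each rival — A (15–13), C (19–9) — so B is the Condorcet winner.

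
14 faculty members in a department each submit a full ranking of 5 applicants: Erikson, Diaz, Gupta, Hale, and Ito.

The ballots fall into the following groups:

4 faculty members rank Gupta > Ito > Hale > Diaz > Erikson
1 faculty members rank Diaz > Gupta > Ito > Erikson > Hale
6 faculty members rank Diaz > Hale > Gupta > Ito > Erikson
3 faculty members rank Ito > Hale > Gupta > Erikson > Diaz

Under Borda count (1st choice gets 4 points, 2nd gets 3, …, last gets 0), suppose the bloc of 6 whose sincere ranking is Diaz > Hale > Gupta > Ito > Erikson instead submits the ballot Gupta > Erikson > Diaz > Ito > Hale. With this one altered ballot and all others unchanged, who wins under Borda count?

Borda totals with the altered ballot: Erikson 22, Diaz 20, Gupta 49, Hale 17, Ito 32.
The winner is unchanged: still Gupta.

Gupta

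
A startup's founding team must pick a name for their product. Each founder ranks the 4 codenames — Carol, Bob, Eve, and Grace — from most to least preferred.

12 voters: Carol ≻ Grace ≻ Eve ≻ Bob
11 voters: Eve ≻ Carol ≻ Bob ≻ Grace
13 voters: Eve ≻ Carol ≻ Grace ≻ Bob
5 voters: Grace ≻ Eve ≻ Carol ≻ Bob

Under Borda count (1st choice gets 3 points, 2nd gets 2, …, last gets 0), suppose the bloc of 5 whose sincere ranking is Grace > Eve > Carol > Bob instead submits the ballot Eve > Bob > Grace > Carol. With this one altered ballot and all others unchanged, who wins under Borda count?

Eve

Borda totals with the altered ballot: Carol 84, Bob 21, Eve 99, Grace 42.
The winner is unchanged: still Eve.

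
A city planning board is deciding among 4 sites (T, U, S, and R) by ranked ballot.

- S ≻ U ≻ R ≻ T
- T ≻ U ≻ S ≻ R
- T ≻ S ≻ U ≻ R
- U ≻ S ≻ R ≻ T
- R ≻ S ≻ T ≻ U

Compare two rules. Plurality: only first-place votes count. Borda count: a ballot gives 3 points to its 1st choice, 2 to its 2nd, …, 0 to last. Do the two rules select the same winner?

Plurality first-place counts: T 2, U 1, S 1, R 1 → T.
Borda totals: T 7, U 8, S 10, R 5 → S.
The two rules disagree: plurality picks T, Borda picks S.

No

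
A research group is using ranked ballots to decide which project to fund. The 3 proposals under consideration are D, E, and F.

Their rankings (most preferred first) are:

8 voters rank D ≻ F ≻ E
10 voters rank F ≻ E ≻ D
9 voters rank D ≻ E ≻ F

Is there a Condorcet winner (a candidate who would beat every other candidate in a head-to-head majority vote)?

Yes

Head-to-head results (27 voters total):
D vs E: D wins 17–10.
D vs F: D wins 17–10.
E vs F: F wins 18–9.
D beats each rival — E (17–10), F (17–10) — so D is the Condorcet winner.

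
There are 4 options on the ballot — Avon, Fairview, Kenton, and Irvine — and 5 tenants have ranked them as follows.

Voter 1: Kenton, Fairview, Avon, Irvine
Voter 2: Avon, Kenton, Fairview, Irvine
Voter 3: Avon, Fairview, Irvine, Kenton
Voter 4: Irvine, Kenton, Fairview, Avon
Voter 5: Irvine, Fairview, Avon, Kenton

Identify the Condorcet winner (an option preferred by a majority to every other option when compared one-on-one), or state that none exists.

Head-to-head results (5 voters total):
Avon vs Fairview: Fairview wins 3–2.
Avon vs Kenton: Avon wins 3–2.
Avon vs Irvine: Avon wins 3–2.
Fairview vs Kenton: Kenton wins 3–2.
Fairview vs Irvine: Fairview wins 3–2.
Kenton vs Irvine: Irvine wins 3–2.
No candidate beats all others: Avon beats Kenton beats Fairview beats Avon, a majority cycle.

None — there is no Condorcet winner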